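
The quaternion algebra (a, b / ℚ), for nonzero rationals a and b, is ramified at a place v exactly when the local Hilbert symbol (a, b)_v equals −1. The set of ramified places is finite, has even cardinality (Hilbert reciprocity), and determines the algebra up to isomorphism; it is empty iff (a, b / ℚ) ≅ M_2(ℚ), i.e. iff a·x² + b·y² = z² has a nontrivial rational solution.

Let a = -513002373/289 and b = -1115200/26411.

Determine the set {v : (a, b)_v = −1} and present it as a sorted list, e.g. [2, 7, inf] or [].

(a, b) ≡ (-3035517, -7667) mod (ℚ^×)²; places V = {2, 3, 5, 7, 11, 13, 17, 23, 29, 37, 41, ∞}.
(a,b)_37: α=1, u≡36; β=0, v≡24 (mod 37); (36|37)=+1, (24|37)=-1; sign (−1)^0·+1^0·-1^1 = -1.
(a,b)_11: α=0, u≡6; β=-1, v≡8 (mod 11); (6|11)=-1, (8|11)=-1; sign (−1)^0·-1^-1·-1^0 = -1.
(a,b)_2: α=0, β=6; u≡3, v≡5 (mod 8); ε(u)ε(v)=1·0, αω(v)=0·1, βω(u)=6·1; sum ≡ 0  ⇒  +1.
(a,b)_13: α=2, u≡3; β=0, v≡12 (mod 13); (3|13)=+1, (12|13)=+1; sign (−1)^0·+1^0·+1^2 = +1.
(a,b)_41: α=1, u≡2; β=1, v≡21 (mod 41); (2|41)=+1, (21|41)=+1; sign (−1)^0·+1^1·+1^1 = +1.
(a,b)_29: α=1, u≡27; β=0, v≡26 (mod 29); (27|29)=-1, (26|29)=-1; sign (−1)^0·-1^0·-1^1 = -1.
(a,b)_3: α=1, u≡1; β=0, v≡1 (mod 3); (1|3)=+1, (1|3)=+1; sign (−1)^0·+1^0·+1^1 = +1.
(a,b)_23: α=1, u≡4; β=0, v≡10 (mod 23); (4|23)=+1, (10|23)=-1; sign (−1)^0·+1^0·-1^1 = -1.
(a,b)_5: α=0, u≡3; β=2, v≡2 (mod 5); (3|5)=-1, (2|5)=-1; sign (−1)^0·-1^2·-1^0 = +1.
(a,b)_17: α=-2, u≡14; β=1, v≡2 (mod 17); (14|17)=-1, (2|17)=+1; sign (−1)^0·-1^1·+1^-2 = -1.
(a,b)_∞: sgn(-3035517)=−, sgn(-7667)=−, so -1.
(a,b)_7: α=0, u≡6; β=-4, v≡3 (mod 7); (6|7)=-1, (3|7)=-1; sign (−1)^0·-1^-4·-1^0 = +1.
Ram(-3035517, -7667) = {11, 17, 23, 29, 37, ∞}; no ℚ_11-point on the conic.

[11, 17, 23, 29, 37, inf]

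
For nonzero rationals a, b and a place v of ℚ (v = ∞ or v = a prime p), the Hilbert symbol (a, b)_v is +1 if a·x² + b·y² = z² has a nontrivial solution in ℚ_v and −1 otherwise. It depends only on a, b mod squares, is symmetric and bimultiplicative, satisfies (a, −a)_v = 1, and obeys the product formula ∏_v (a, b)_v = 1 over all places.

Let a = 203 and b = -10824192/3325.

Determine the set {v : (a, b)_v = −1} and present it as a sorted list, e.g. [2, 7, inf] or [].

[7, 19]

(a, b) ≡ (203, -7714) mod (ℚ^×)²; places V = {2, 3, 5, 7, 19, 29, ∞}.
(a,b)_5: α=0, u≡3; β=-2, v≡1 (mod 5); (3|5)=-1, (1|5)=+1; sign (−1)^0·-1^-2·+1^0 = +1.
(a,b)_19: α=0, u≡13; β=-1, v≡8 (mod 19); (13|19)=-1, (8|19)=-1; sign (−1)^0·-1^-1·-1^0 = -1.
(a,b)_2: α=0, β=9; u≡3, v≡7 (mod 8); ε(u)ε(v)=1·1, αω(v)=0·0, βω(u)=9·1; sum ≡ 0  ⇒  +1.
(a,b)_7: α=1, u≡1; β=-1, v≡1 (mod 7); (1|7)=+1, (1|7)=+1; sign (−1)^1·+1^-1·+1^1 = -1.
(a,b)_29: α=1, u≡7; β=1, v≡25 (mod 29); (7|29)=+1, (25|29)=+1; sign (−1)^0·+1^1·+1^1 = +1.
(a,b)_3: α=0, u≡2; β=6, v≡2 (mod 3); (2|3)=-1, (2|3)=-1; sign (−1)^0·-1^6·-1^0 = +1.
(a,b)_∞: sgn(203)=+, sgn(-7714)=−, so +1.
(203, -7714 / ℚ) ramifies at {7, 19}: a division algebra.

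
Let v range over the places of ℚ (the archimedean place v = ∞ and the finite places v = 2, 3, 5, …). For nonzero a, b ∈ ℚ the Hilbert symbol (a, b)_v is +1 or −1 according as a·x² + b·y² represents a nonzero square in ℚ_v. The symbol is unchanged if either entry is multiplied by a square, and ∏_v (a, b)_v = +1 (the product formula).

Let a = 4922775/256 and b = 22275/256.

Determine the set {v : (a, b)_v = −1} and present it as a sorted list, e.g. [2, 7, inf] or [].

[2, 11, 13, 17]

Mod squares: a ≡ 2431, b ≡ 11. Check v ∈ {∞, 2, 3, 5, 11, 13, 17}.
v=3: a=3^4·(≡1), b=3^4·(≡2) mod 3; (1|3)=+1, (2|3)=-1; (−1)^{4·4·1}·(+1)^4·(-1)^4 = +1.
v=17: a=17^1·(≡14), b=17^0·(≡5) mod 17; (14|17)=-1, (5|17)=-1; (−1)^{1·0·8}·(-1)^0·(-1)^1 = -1.
v=11: a=11^1·(≡4), b=11^1·(≡4) mod 11; (4|11)=+1, (4|11)=+1; (−1)^{1·1·5}·(+1)^1·(+1)^1 = -1.
v=13: a=13^1·(≡7), b=13^0·(≡5) mod 13; (7|13)=-1, (5|13)=-1; (−1)^{1·0·6}·(-1)^0·(-1)^1 = -1.
v=∞: 2431 > 0 and 11 > 0  ⇒  (a,b)_∞ = +1.
v=2: v_2(a)=-8, v_2(b)=-8; units ≡ 7, 3 (mod 8); ε·ε+αω+βω = 1·1+-8·1+-8·0 ≡ 1  ⇒  (a,b)_2 = -1.
v=5: a=5^2·(≡1), b=5^2·(≡1) mod 5; (1|5)=+1, (1|5)=+1; (−1)^{2·2·2}·(+1)^2·(+1)^2 = +1.
|Ram(2431, 11)| = 4, even; anisotropic at {2, 11, 13, 17}.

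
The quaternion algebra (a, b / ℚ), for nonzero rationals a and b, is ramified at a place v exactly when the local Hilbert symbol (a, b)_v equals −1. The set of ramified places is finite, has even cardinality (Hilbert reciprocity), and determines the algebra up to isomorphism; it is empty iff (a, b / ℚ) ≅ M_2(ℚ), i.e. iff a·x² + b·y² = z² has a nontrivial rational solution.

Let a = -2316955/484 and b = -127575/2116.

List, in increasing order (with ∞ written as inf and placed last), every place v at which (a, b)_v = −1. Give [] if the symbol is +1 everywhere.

[5, 7, 19, inf]

Mod squares: a ≡ -2755, b ≡ -7. Check v ∈ {∞, 2, 3, 5, 7, 11, 19, 23, 29}.
v=∞: -2755 < 0 and -7 < 0  ⇒  (a,b)_∞ = -1.
v=2: v_2(a)=-2, v_2(b)=-2; units ≡ 5, 1 (mod 8); ε·ε+αω+βω = 0·0+-2·0+-2·1 ≡ 0  ⇒  (a,b)_2 = +1.
v=19: a=19^1·(≡6), b=19^0·(≡15) mod 19; (6|19)=+1, (15|19)=-1; (−1)^{1·0·9}·(+1)^0·(-1)^1 = -1.
v=29: a=29^3·(≡17), b=29^0·(≡4) mod 29; (17|29)=-1, (4|29)=+1; (−1)^{3·0·14}·(-1)^0·(+1)^3 = +1.
v=3: a=3^0·(≡2), b=3^6·(≡2) mod 3; (2|3)=-1, (2|3)=-1; (−1)^{0·6·1}·(-1)^6·(-1)^0 = +1.
v=11: a=11^-2·(≡2), b=11^0·(≡9) mod 11; (2|11)=-1, (9|11)=+1; (−1)^{-2·0·5}·(-1)^0·(+1)^-2 = +1.
v=7: a=7^0·(≡3), b=7^1·(≡5) mod 7; (3|7)=-1, (5|7)=-1; (−1)^{0·1·3}·(-1)^1·(-1)^0 = -1.
v=5: a=5^1·(≡1), b=5^2·(≡2) mod 5; (1|5)=+1, (2|5)=-1; (−1)^{1·2·2}·(+1)^2·(-1)^1 = -1.
v=23: a=23^0·(≡19), b=23^-2·(≡13) mod 23; (19|23)=-1, (13|23)=+1; (−1)^{0·-2·11}·(-1)^-2·(+1)^0 = +1.
(-2755, -7 / ℚ) ramifies at {5, 7, 19, ∞}: a division algebra.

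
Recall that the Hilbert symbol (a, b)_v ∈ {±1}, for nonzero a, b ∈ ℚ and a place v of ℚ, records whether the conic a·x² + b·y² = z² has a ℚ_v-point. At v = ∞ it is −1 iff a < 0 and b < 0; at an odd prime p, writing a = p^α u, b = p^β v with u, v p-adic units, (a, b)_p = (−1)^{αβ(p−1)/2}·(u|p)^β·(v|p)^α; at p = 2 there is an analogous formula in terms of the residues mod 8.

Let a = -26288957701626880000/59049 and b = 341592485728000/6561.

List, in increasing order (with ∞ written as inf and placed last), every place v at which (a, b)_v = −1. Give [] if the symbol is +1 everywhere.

(a, b) ≡ (-32422, 230695) mod (ℚ^×)²; places V = {2, 3, 5, 13, 29, 37, 43, ∞}.
(a,b)_13: α=3, u≡2; β=2, v≡12 (mod 13); (2|13)=-1, (12|13)=+1; sign (−1)^0·-1^2·+1^3 = +1.
(a,b)_3: α=-10, u≡2; β=-8, v≡1 (mod 3); (2|3)=-1, (1|3)=+1; sign (−1)^0·-1^-8·+1^-10 = +1.
(a,b)_5: α=4, u≡3; β=3, v≡4 (mod 5); (3|5)=-1, (4|5)=+1; sign (−1)^0·-1^3·+1^4 = -1.
(a,b)_43: α=1, u≡8; β=1, v≡33 (mod 43); (8|43)=-1, (33|43)=-1; sign (−1)^1·-1^1·-1^1 = -1.
(a,b)_∞: sgn(-32422)=−, sgn(230695)=+, so +1.
(a,b)_37: α=4, u≡9; β=3, v≡13 (mod 37); (9|37)=+1, (13|37)=-1; sign (−1)^0·+1^3·-1^4 = +1.
(a,b)_29: α=1, u≡16; β=1, v≡24 (mod 29); (16|29)=+1, (24|29)=+1; sign (−1)^0·+1^1·+1^1 = +1.
(a,b)_2: α=13, β=8; u≡5, v≡7 (mod 8); ε(u)ε(v)=0·1, αω(v)=13·0, βω(u)=8·1; sum ≡ 0  ⇒  +1.
|Ram(-32422, 230695)| = 2, even; anisotropic at {5, 43}.

[5, 43]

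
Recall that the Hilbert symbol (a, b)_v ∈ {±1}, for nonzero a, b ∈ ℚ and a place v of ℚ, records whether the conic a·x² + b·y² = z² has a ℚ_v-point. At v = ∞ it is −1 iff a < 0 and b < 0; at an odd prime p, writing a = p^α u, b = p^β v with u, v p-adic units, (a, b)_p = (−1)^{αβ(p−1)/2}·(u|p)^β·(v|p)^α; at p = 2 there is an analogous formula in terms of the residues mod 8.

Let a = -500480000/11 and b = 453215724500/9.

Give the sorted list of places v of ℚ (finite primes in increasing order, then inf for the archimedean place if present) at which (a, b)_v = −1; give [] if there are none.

[2, 5, 17, 23]

(a, b) ≡ (-8602, 5) mod (ℚ^×)²; places V = {2, 3, 5, 7, 11, 17, 23, ∞}.
(a,b)_2: α=11, β=2; u≡3, v≡5 (mod 8); ε(u)ε(v)=1·0, αω(v)=11·1, βω(u)=2·1; sum ≡ 1  ⇒  -1.
(a,b)_7: α=0, u≡2; β=2, v≡3 (mod 7); (2|7)=+1, (3|7)=-1; sign (−1)^0·+1^2·-1^0 = +1.
(a,b)_∞: sgn(-8602)=−, sgn(5)=+, so +1.
(a,b)_17: α=1, u≡2; β=2, v≡7 (mod 17); (2|17)=+1, (7|17)=-1; sign (−1)^0·+1^2·-1^1 = -1.
(a,b)_5: α=4, u≡2; β=3, v≡4 (mod 5); (2|5)=-1, (4|5)=+1; sign (−1)^0·-1^3·+1^4 = -1.
(a,b)_23: α=1, u≡21; β=2, v≡5 (mod 23); (21|23)=-1, (5|23)=-1; sign (−1)^0·-1^2·-1^1 = -1.
(a,b)_11: α=-1, u≡2; β=2, v≡1 (mod 11); (2|11)=-1, (1|11)=+1; sign (−1)^0·-1^2·+1^-1 = +1.
(a,b)_3: α=0, u≡2; β=-2, v≡2 (mod 3); (2|3)=-1, (2|3)=-1; sign (−1)^0·-1^-2·-1^0 = +1.
Ram(-8602, 5) = {2, 5, 17, 23}; no ℚ_2-point on the conic.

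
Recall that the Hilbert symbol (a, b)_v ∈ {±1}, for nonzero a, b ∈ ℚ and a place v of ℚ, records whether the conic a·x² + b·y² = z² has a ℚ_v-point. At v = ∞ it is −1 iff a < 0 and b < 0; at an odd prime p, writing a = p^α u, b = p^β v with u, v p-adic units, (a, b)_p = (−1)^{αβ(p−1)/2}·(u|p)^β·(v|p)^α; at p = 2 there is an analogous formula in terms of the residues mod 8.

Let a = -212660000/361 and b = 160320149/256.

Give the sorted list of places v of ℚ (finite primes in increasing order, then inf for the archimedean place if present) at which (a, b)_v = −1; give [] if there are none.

[2, 7, 11, 31]

Mod squares: a ≡ -434, b ≡ 554741. Check v ∈ {∞, 2, 5, 7, 11, 17, 19, 29, 31, 37, 47}.
v=47: a=47^0·(≡34), b=47^1·(≡2) mod 47; (34|47)=+1, (2|47)=+1; (−1)^{0·1·23}·(+1)^1·(+1)^0 = +1.
v=31: a=31^1·(≡15), b=31^0·(≡26) mod 31; (15|31)=-1, (26|31)=-1; (−1)^{1·0·15}·(-1)^0·(-1)^1 = -1.
v=∞: -434 < 0 and 554741 > 0  ⇒  (a,b)_∞ = +1.
v=17: a=17^0·(≡1), b=17^2·(≡14) mod 17; (1|17)=+1, (14|17)=-1; (−1)^{0·2·8}·(+1)^2·(-1)^0 = +1.
v=19: a=19^-2·(≡8), b=19^0·(≡16) mod 19; (8|19)=-1, (16|19)=+1; (−1)^{-2·0·9}·(-1)^0·(+1)^-2 = +1.
v=11: a=11^0·(≡7), b=11^1·(≡7) mod 11; (7|11)=-1, (7|11)=-1; (−1)^{0·1·5}·(-1)^1·(-1)^0 = -1.
v=29: a=29^0·(≡28), b=29^1·(≡21) mod 29; (28|29)=+1, (21|29)=-1; (−1)^{0·1·14}·(+1)^1·(-1)^0 = +1.
v=5: a=5^4·(≡4), b=5^0·(≡4) mod 5; (4|5)=+1, (4|5)=+1; (−1)^{4·0·2}·(+1)^0·(+1)^4 = +1.
v=2: v_2(a)=5, v_2(b)=-8; units ≡ 7, 5 (mod 8); ε·ε+αω+βω = 1·0+5·1+-8·0 ≡ 1  ⇒  (a,b)_2 = -1.
v=37: a=37^0·(≡27), b=37^1·(≡31) mod 37; (27|37)=+1, (31|37)=-1; (−1)^{0·1·18}·(+1)^1·(-1)^0 = +1.
v=7: a=7^3·(≡1), b=7^0·(≡6) mod 7; (1|7)=+1, (6|7)=-1; (−1)^{3·0·3}·(+1)^0·(-1)^3 = -1.
Ram(-434, 554741) = {2, 7, 11, 31}; no ℚ_2-point on the conic.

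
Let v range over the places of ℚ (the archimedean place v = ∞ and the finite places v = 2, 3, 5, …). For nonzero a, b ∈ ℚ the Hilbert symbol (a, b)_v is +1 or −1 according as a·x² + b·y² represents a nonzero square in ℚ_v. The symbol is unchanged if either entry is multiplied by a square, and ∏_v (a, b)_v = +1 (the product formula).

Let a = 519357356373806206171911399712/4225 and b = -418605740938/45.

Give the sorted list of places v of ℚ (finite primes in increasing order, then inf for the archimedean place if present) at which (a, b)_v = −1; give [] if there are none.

(a, b) ≡ (740962, -17297757890) mod (ℚ^×)²; places V = {2, 3, 5, 7, 11, 13, 17, 19, 23, 29, 31, 37, ∞}.
(a,b)_13: α=-2, u≡4; β=0, v≡3 (mod 13); (4|13)=+1, (3|13)=+1; sign (−1)^0·+1^0·+1^-2 = +1.
(a,b)_7: α=2, u≡5; β=1, v≡5 (mod 7); (5|7)=-1, (5|7)=-1; sign (−1)^0·-1^1·-1^2 = -1.
(a,b)_23: α=2, u≡15; β=1, v≡6 (mod 23); (15|23)=-1, (6|23)=+1; sign (−1)^0·-1^1·+1^2 = -1.
(a,b)_17: α=3, u≡15; β=1, v≡4 (mod 17); (15|17)=+1, (4|17)=+1; sign (−1)^0·+1^1·+1^3 = +1.
(a,b)_11: α=4, u≡8; β=2, v≡1 (mod 11); (8|11)=-1, (1|11)=+1; sign (−1)^0·-1^2·+1^4 = +1.
(a,b)_37: α=3, u≡21; β=1, v≡23 (mod 37); (21|37)=+1, (23|37)=-1; sign (−1)^0·+1^1·-1^3 = -1.
(a,b)_31: α=3, u≡18; β=1, v≡24 (mod 31); (18|31)=+1, (24|31)=-1; sign (−1)^1·+1^1·-1^3 = +1.
(a,b)_3: α=0, u≡1; β=-2, v≡1 (mod 3); (1|3)=+1, (1|3)=+1; sign (−1)^0·+1^-2·+1^0 = +1.
(a,b)_5: α=-2, u≡3; β=-1, v≡3 (mod 5); (3|5)=-1, (3|5)=-1; sign (−1)^0·-1^-1·-1^-2 = -1.
(a,b)_19: α=3, u≡2; β=1, v≡12 (mod 19); (2|19)=-1, (12|19)=-1; sign (−1)^1·-1^1·-1^3 = -1.
(a,b)_∞: sgn(740962)=+, sgn(-17297757890)=−, so +1.
(a,b)_2: α=5, β=1; u≡1, v≡7 (mod 8); ε(u)ε(v)=0·1, αω(v)=5·0, βω(u)=1·0; sum ≡ 0  ⇒  +1.
(a,b)_29: α=2, u≡10; β=1, v≡27 (mod 29); (10|29)=-1, (27|29)=-1; sign (−1)^0·-1^1·-1^2 = -1.
Ram(740962, -17297757890) = {5, 7, 19, 23, 29, 37}; no ℚ_5-point on the conic.

[5, 7, 19, 23, 29, 37]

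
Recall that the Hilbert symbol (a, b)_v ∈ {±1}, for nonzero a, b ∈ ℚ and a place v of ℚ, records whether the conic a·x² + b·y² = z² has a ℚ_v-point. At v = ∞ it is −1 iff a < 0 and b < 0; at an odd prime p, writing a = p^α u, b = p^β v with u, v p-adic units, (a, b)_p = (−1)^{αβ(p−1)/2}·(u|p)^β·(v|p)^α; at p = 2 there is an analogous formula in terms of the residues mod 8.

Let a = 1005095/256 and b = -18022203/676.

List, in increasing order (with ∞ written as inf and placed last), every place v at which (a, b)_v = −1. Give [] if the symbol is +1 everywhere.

Mod squares: a ≡ 455, b ≡ -3. Check v ∈ {∞, 2, 3, 5, 7, 13, 19, 43, 47}.
v=47: a=47^2·(≡6), b=47^0·(≡31) mod 47; (6|47)=+1, (31|47)=-1; (−1)^{2·0·23}·(+1)^0·(-1)^2 = +1.
v=3: a=3^0·(≡2), b=3^3·(≡2) mod 3; (2|3)=-1, (2|3)=-1; (−1)^{0·3·1}·(-1)^3·(-1)^0 = -1.
v=5: a=5^1·(≡4), b=5^0·(≡2) mod 5; (4|5)=+1, (2|5)=-1; (−1)^{1·0·2}·(+1)^0·(-1)^1 = -1.
v=13: a=13^1·(≡12), b=13^-2·(≡12) mod 13; (12|13)=+1, (12|13)=+1; (−1)^{1·-2·6}·(+1)^-2·(+1)^1 = +1.
v=7: a=7^1·(≡2), b=7^0·(≡1) mod 7; (2|7)=+1, (1|7)=+1; (−1)^{1·0·3}·(+1)^0·(+1)^1 = +1.
v=43: a=43^0·(≡15), b=43^2·(≡6) mod 43; (15|43)=+1, (6|43)=+1; (−1)^{0·2·21}·(+1)^2·(+1)^0 = +1.
v=∞: 455 > 0 and -3 < 0  ⇒  (a,b)_∞ = +1.
v=19: a=19^0·(≡10), b=19^2·(≡6) mod 19; (10|19)=-1, (6|19)=+1; (−1)^{0·2·9}·(-1)^2·(+1)^0 = +1.
v=2: v_2(a)=-8, v_2(b)=-2; units ≡ 7, 5 (mod 8); ε·ε+αω+βω = 1·0+-8·1+-2·0 ≡ 0  ⇒  (a,b)_2 = +1.
|Ram(455, -3)| = 2, even; anisotropic at {3, 5}.

[3, 5]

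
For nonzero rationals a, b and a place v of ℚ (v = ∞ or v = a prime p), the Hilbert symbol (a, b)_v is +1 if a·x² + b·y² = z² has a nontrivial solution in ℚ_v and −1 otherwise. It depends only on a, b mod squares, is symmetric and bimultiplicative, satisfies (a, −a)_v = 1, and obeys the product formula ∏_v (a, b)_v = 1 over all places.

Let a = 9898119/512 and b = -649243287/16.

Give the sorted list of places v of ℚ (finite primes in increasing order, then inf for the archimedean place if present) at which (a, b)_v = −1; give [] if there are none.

Mod squares: a ≡ 462, b ≡ -23. Check v ∈ {∞, 2, 3, 7, 11, 23}.
v=3: a=3^5·(≡1), b=3^2·(≡1) mod 3; (1|3)=+1, (1|3)=+1; (−1)^{5·2·1}·(+1)^2·(+1)^5 = +1.
v=23: a=23^2·(≡2), b=23^3·(≡10) mod 23; (2|23)=+1, (10|23)=-1; (−1)^{2·3·11}·(+1)^3·(-1)^2 = +1.
v=7: a=7^1·(≡3), b=7^2·(≡5) mod 7; (3|7)=-1, (5|7)=-1; (−1)^{1·2·3}·(-1)^2·(-1)^1 = -1.
v=2: v_2(a)=-9, v_2(b)=-4; units ≡ 7, 1 (mod 8); ε·ε+αω+βω = 1·0+-9·0+-4·0 ≡ 0  ⇒  (a,b)_2 = +1.
v=∞: 462 > 0 and -23 < 0  ⇒  (a,b)_∞ = +1.
v=11: a=11^1·(≡3), b=11^2·(≡2) mod 11; (3|11)=+1, (2|11)=-1; (−1)^{1·2·5}·(+1)^2·(-1)^1 = -1.
(462, -23 / ℚ) ramifies at {7, 11}: a division algebra.

[7, 11]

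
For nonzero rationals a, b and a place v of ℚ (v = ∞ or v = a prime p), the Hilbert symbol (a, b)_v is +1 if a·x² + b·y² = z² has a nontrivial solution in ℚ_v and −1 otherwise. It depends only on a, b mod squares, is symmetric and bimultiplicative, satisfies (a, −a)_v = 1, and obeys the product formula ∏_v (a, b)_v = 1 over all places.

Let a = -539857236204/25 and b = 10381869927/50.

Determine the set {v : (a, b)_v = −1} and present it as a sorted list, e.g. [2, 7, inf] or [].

Mod squares: a ≡ -167739, b ≡ 25806. Check v ∈ {∞, 2, 3, 5, 11, 13, 17, 23}.
v=2: v_2(a)=2, v_2(b)=-1; units ≡ 5, 7 (mod 8); ε·ε+αω+βω = 0·1+2·0+-1·1 ≡ 1  ⇒  (a,b)_2 = -1.
v=3: a=3^3·(≡1), b=3^3·(≡1) mod 3; (1|3)=+1, (1|3)=+1; (−1)^{3·3·1}·(+1)^3·(+1)^3 = -1.
v=∞: -167739 < 0 and 25806 > 0  ⇒  (a,b)_∞ = +1.
v=23: a=23^3·(≡11), b=23^3·(≡1) mod 23; (11|23)=-1, (1|23)=+1; (−1)^{3·3·11}·(-1)^3·(+1)^3 = +1.
v=5: a=5^-2·(≡1), b=5^-2·(≡1) mod 5; (1|5)=+1, (1|5)=+1; (−1)^{-2·-2·2}·(+1)^-2·(+1)^-2 = +1.
v=17: a=17^1·(≡12), b=17^1·(≡11) mod 17; (12|17)=-1, (11|17)=-1; (−1)^{1·1·8}·(-1)^1·(-1)^1 = +1.
v=13: a=13^3·(≡6), b=13^2·(≡9) mod 13; (6|13)=-1, (9|13)=+1; (−1)^{3·2·6}·(-1)^2·(+1)^3 = +1.
v=11: a=11^1·(≡10), b=11^1·(≡9) mod 11; (10|11)=-1, (9|11)=+1; (−1)^{1·1·5}·(-1)^1·(+1)^1 = +1.
Ram(-167739, 25806) = {2, 3}; no ℚ_2-point on the conic.

[2, 3]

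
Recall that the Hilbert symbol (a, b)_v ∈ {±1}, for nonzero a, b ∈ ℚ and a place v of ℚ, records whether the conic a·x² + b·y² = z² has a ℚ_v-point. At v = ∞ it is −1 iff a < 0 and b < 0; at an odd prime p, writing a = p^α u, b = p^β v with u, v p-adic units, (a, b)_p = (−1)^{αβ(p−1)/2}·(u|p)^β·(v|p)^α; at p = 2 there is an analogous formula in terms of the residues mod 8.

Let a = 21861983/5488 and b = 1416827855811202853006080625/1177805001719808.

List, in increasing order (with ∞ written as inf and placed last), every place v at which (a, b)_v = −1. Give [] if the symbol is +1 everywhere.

[3, 7, 11, 19]

(a, b) ≡ (1001, 2624622) mod (ℚ^×)²; places V = {2, 3, 5, 7, 11, 13, 17, 19, 23, ∞}.
(a,b)_5: α=0, u≡1; β=4, v≡3 (mod 5); (1|5)=+1, (3|5)=-1; sign (−1)^0·+1^4·-1^0 = +1.
(a,b)_13: α=1, u≡12; β=3, v≡12 (mod 13); (12|13)=+1, (12|13)=+1; sign (−1)^0·+1^3·+1^1 = +1.
(a,b)_∞: sgn(1001)=+, sgn(2624622)=+, so +1.
(a,b)_23: α=2, u≡3; β=9, v≡22 (mod 23); (3|23)=+1, (22|23)=-1; sign (−1)^0·+1^9·-1^2 = +1.
(a,b)_3: α=0, u≡2; β=-9, v≡2 (mod 3); (2|3)=-1, (2|3)=-1; sign (−1)^0·-1^-9·-1^0 = -1.
(a,b)_2: α=-4, β=-17; u≡1, v≡7 (mod 8); ε(u)ε(v)=0·1, αω(v)=-4·0, βω(u)=-17·0; sum ≡ 0  ⇒  +1.
(a,b)_7: α=-3, u≡5; β=-3, v≡5 (mod 7); (5|7)=-1, (5|7)=-1; sign (−1)^1·-1^-3·-1^-3 = -1.
(a,b)_17: α=2, u≡1; β=4, v≡13 (mod 17); (1|17)=+1, (13|17)=+1; sign (−1)^0·+1^4·+1^2 = +1.
(a,b)_19: α=0, u≡2; β=3, v≡8 (mod 19); (2|19)=-1, (8|19)=-1; sign (−1)^0·-1^3·-1^0 = -1.
(a,b)_11: α=1, u≡5; β=-3, v≡5 (mod 11); (5|11)=+1, (5|11)=+1; sign (−1)^1·+1^-3·+1^1 = -1.
Ram(1001, 2624622) = {3, 7, 11, 19}; no ℚ_3-point on the conic.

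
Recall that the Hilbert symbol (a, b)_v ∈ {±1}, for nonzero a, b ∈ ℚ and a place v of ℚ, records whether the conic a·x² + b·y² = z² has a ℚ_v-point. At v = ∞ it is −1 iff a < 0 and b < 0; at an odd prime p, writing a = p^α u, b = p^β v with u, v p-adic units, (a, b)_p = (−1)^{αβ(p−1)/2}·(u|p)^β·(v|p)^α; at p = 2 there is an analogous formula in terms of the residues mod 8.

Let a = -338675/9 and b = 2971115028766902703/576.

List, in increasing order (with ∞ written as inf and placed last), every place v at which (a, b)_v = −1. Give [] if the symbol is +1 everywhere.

(a, b) ≡ (-13547, 392863) mod (ℚ^×)²; places V = {2, 3, 5, 7, 19, 23, 29, 31, ∞}.
(a,b)_2: α=0, β=-6; u≡5, v≡7 (mod 8); ε(u)ε(v)=0·1, αω(v)=0·0, βω(u)=-6·1; sum ≡ 0  ⇒  +1.
(a,b)_5: α=2, u≡2; β=0, v≡3 (mod 5); (2|5)=-1, (3|5)=-1; sign (−1)^0·-1^0·-1^2 = +1.
(a,b)_7: α=0, u≡3; β=2, v≡4 (mod 7); (3|7)=-1, (4|7)=+1; sign (−1)^0·-1^2·+1^0 = +1.
(a,b)_∞: sgn(-13547)=−, sgn(392863)=+, so +1.
(a,b)_3: α=-2, u≡1; β=-2, v≡1 (mod 3); (1|3)=+1, (1|3)=+1; sign (−1)^0·+1^-2·+1^-2 = +1.
(a,b)_23: α=1, u≡2; β=3, v≡5 (mod 23); (2|23)=+1, (5|23)=-1; sign (−1)^1·+1^3·-1^1 = +1.
(a,b)_19: α=1, u≡6; β=3, v≡17 (mod 19); (6|19)=+1, (17|19)=+1; sign (−1)^1·+1^3·+1^1 = -1.
(a,b)_29: α=0, u≡5; β=3, v≡28 (mod 29); (5|29)=+1, (28|29)=+1; sign (−1)^0·+1^3·+1^0 = +1.
(a,b)_31: α=1, u≡2; β=3, v≡1 (mod 31); (2|31)=+1, (1|31)=+1; sign (−1)^1·+1^3·+1^1 = -1.
(-13547, 392863 / ℚ) ramifies at {19, 31}: a division algebra.

[19, 31]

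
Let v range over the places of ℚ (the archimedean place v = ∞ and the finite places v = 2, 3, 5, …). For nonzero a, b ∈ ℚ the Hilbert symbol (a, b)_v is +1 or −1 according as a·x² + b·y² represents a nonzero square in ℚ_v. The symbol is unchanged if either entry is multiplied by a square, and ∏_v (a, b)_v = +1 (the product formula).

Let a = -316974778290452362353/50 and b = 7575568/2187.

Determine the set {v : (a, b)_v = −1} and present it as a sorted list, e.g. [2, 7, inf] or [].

(a, b) ≡ (-9326226, 11739) mod (ℚ^×)²; places V = {2, 3, 5, 7, 11, 13, 19, 29, 31, 43, ∞}.
(a,b)_∞: sgn(-9326226)=−, sgn(11739)=+, so +1.
(a,b)_2: α=-1, β=4; u≡7, v≡3 (mod 8); ε(u)ε(v)=1·1, αω(v)=-1·1, βω(u)=4·0; sum ≡ 0  ⇒  +1.
(a,b)_3: α=1, u≡2; β=-7, v≡1 (mod 3); (2|3)=-1, (1|3)=+1; sign (−1)^1·-1^-7·+1^1 = +1.
(a,b)_7: α=7, u≡3; β=1, v≡1 (mod 7); (3|7)=-1, (1|7)=+1; sign (−1)^1·-1^1·+1^7 = +1.
(a,b)_13: α=3, u≡10; β=1, v≡8 (mod 13); (10|13)=+1, (8|13)=-1; sign (−1)^0·+1^1·-1^3 = -1.
(a,b)_31: α=1, u≡1; β=0, v≡24 (mod 31); (1|31)=+1, (24|31)=-1; sign (−1)^0·+1^0·-1^1 = -1.
(a,b)_11: α=0, u≡4; β=2, v≡2 (mod 11); (4|11)=+1, (2|11)=-1; sign (−1)^0·+1^2·-1^0 = +1.
(a,b)_29: α=1, u≡6; β=0, v≡6 (mod 29); (6|29)=+1, (6|29)=+1; sign (−1)^0·+1^0·+1^1 = +1.
(a,b)_43: α=4, u≡9; β=1, v≡35 (mod 43); (9|43)=+1, (35|43)=+1; sign (−1)^0·+1^1·+1^4 = +1.
(a,b)_19: α=1, u≡5; β=0, v≡1 (mod 19); (5|19)=+1, (1|19)=+1; sign (−1)^0·+1^0·+1^1 = +1.
(a,b)_5: α=-2, u≡1; β=0, v≡4 (mod 5); (1|5)=+1, (4|5)=+1; sign (−1)^0·+1^0·+1^-2 = +1.
(-9326226, 11739 / ℚ) ramifies at {13, 31}: a division algebra.

[13, 31]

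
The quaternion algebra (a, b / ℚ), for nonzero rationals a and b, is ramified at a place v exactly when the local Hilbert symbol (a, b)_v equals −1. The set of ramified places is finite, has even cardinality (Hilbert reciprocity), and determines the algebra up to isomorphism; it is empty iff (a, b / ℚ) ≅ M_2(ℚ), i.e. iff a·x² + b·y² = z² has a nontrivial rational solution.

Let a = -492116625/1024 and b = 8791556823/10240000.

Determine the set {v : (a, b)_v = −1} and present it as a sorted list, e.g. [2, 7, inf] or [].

Mod squares: a ≡ -2187185, b ≡ 23. Check v ∈ {∞, 2, 3, 5, 7, 11, 13, 19, 23}.
v=23: a=23^1·(≡15), b=23^1·(≡18) mod 23; (15|23)=-1, (18|23)=+1; (−1)^{1·1·11}·(-1)^1·(+1)^1 = +1.
v=13: a=13^1·(≡3), b=13^0·(≡9) mod 13; (3|13)=+1, (9|13)=+1; (−1)^{1·0·6}·(+1)^0·(+1)^1 = +1.
v=7: a=7^1·(≡2), b=7^6·(≡2) mod 7; (2|7)=+1, (2|7)=+1; (−1)^{1·6·3}·(+1)^6·(+1)^1 = +1.
v=5: a=5^3·(≡3), b=5^-4·(≡2) mod 5; (3|5)=-1, (2|5)=-1; (−1)^{3·-4·2}·(-1)^-4·(-1)^3 = -1.
v=∞: -2187185 < 0 and 23 > 0  ⇒  (a,b)_∞ = +1.
v=2: v_2(a)=-10, v_2(b)=-14; units ≡ 7, 7 (mod 8); ε·ε+αω+βω = 1·1+-10·0+-14·0 ≡ 1  ⇒  (a,b)_2 = -1.
v=19: a=19^1·(≡9), b=19^2·(≡16) mod 19; (9|19)=+1, (16|19)=+1; (−1)^{1·2·9}·(+1)^2·(+1)^1 = +1.
v=3: a=3^2·(≡1), b=3^2·(≡2) mod 3; (1|3)=+1, (2|3)=-1; (−1)^{2·2·1}·(+1)^2·(-1)^2 = +1.
v=11: a=11^1·(≡5), b=11^0·(≡5) mod 11; (5|11)=+1, (5|11)=+1; (−1)^{1·0·5}·(+1)^0·(+1)^1 = +1.
(-2187185, 23 / ℚ) ramifies at {2, 5}: a division algebra.

[2, 5]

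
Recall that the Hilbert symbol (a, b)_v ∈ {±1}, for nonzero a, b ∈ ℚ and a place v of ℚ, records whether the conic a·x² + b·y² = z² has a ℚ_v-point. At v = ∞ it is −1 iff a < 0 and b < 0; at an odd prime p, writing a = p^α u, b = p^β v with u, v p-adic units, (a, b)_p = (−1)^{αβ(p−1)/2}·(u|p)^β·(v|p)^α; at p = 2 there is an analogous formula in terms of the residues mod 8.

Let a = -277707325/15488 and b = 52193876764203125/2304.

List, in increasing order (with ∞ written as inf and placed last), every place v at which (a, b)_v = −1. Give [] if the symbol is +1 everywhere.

(a, b) ≡ (-266, 2261) mod (ℚ^×)²; places V = {2, 3, 5, 7, 11, 17, 19, ∞}.
(a,b)_∞: sgn(-266)=−, sgn(2261)=+, so +1.
(a,b)_17: α=4, u≡7; β=5, v≡11 (mod 17); (7|17)=-1, (11|17)=-1; sign (−1)^0·-1^5·-1^4 = -1.
(a,b)_19: α=1, u≡4; β=3, v≡16 (mod 19); (4|19)=+1, (16|19)=+1; sign (−1)^1·+1^3·+1^1 = -1.
(a,b)_11: α=-2, u≡4; β=0, v≡10 (mod 11); (4|11)=+1, (10|11)=-1; sign (−1)^0·+1^0·-1^-2 = +1.
(a,b)_5: α=2, u≡4; β=6, v≡1 (mod 5); (4|5)=+1, (1|5)=+1; sign (−1)^0·+1^6·+1^2 = +1.
(a,b)_2: α=-7, β=-8; u≡3, v≡5 (mod 8); ε(u)ε(v)=1·0, αω(v)=-7·1, βω(u)=-8·1; sum ≡ 1  ⇒  -1.
(a,b)_7: α=1, u≡1; β=3, v≡2 (mod 7); (1|7)=+1, (2|7)=+1; sign (−1)^1·+1^3·+1^1 = -1.
(a,b)_3: α=0, u≡1; β=-2, v≡2 (mod 3); (1|3)=+1, (2|3)=-1; sign (−1)^0·+1^-2·-1^0 = +1.
|Ram(-266, 2261)| = 4, even; anisotropic at {2, 7, 17, 19}.

[2, 7, 17, 19]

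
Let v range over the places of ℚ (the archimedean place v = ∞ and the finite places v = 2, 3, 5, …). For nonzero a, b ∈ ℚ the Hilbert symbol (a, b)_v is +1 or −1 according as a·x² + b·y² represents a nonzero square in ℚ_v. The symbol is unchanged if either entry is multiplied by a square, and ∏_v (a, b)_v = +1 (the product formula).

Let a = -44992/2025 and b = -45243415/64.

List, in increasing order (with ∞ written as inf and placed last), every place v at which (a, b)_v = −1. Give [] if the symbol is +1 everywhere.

[5, 19, 23, inf]

(a, b) ≡ (-703, -923335) mod (ℚ^×)²; places V = {2, 3, 5, 7, 19, 23, 31, 37, ∞}.
(a,b)_19: α=1, u≡11; β=0, v≡18 (mod 19); (11|19)=+1, (18|19)=-1; sign (−1)^0·+1^0·-1^1 = -1.
(a,b)_5: α=-2, u≡3; β=1, v≡3 (mod 5); (3|5)=-1, (3|5)=-1; sign (−1)^0·-1^1·-1^-2 = -1.
(a,b)_2: α=6, β=-6; u≡1, v≡1 (mod 8); ε(u)ε(v)=0·0, αω(v)=6·0, βω(u)=-6·0; sum ≡ 0  ⇒  +1.
(a,b)_3: α=-4, u≡2; β=0, v≡2 (mod 3); (2|3)=-1, (2|3)=-1; sign (−1)^0·-1^0·-1^-4 = +1.
(a,b)_37: α=1, u≡18; β=1, v≡13 (mod 37); (18|37)=-1, (13|37)=-1; sign (−1)^0·-1^1·-1^1 = +1.
(a,b)_31: α=0, u≡2; β=1, v≡23 (mod 31); (2|31)=+1, (23|31)=-1; sign (−1)^0·+1^1·-1^0 = +1.
(a,b)_23: α=0, u≡19; β=1, v≡6 (mod 23); (19|23)=-1, (6|23)=+1; sign (−1)^0·-1^1·+1^0 = -1.
(a,b)_7: α=0, u≡2; β=3, v≡3 (mod 7); (2|7)=+1, (3|7)=-1; sign (−1)^0·+1^3·-1^0 = +1.
(a,b)_∞: sgn(-703)=−, sgn(-923335)=−, so -1.
(-703, -923335 / ℚ) ramifies at {5, 19, 23, ∞}: a division algebra.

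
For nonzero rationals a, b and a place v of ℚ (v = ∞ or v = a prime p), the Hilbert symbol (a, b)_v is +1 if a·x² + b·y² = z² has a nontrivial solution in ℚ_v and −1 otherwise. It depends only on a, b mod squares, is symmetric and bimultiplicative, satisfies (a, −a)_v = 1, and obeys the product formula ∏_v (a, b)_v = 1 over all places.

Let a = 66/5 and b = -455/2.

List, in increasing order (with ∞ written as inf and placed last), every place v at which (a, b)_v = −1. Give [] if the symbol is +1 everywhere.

(a, b) ≡ (330, -910) mod (ℚ^×)²; places V = {2, 3, 5, 7, 11, 13, ∞}.
(a,b)_3: α=1, u≡2; β=0, v≡2 (mod 3); (2|3)=-1, (2|3)=-1; sign (−1)^0·-1^0·-1^1 = -1.
(a,b)_∞: sgn(330)=+, sgn(-910)=−, so +1.
(a,b)_5: α=-1, u≡1; β=1, v≡2 (mod 5); (1|5)=+1, (2|5)=-1; sign (−1)^0·+1^1·-1^-1 = -1.
(a,b)_2: α=1, β=-1; u≡5, v≡1 (mod 8); ε(u)ε(v)=0·0, αω(v)=1·0, βω(u)=-1·1; sum ≡ 1  ⇒  -1.
(a,b)_13: α=0, u≡8; β=1, v≡2 (mod 13); (8|13)=-1, (2|13)=-1; sign (−1)^0·-1^1·-1^0 = -1.
(a,b)_7: α=0, u≡2; β=1, v≡6 (mod 7); (2|7)=+1, (6|7)=-1; sign (−1)^0·+1^1·-1^0 = +1.
(a,b)_11: α=1, u≡10; β=0, v≡9 (mod 11); (10|11)=-1, (9|11)=+1; sign (−1)^0·-1^0·+1^1 = +1.
|Ram(330, -910)| = 4, even; anisotropic at {2, 3, 5, 13}.

[2, 3, 5, 13]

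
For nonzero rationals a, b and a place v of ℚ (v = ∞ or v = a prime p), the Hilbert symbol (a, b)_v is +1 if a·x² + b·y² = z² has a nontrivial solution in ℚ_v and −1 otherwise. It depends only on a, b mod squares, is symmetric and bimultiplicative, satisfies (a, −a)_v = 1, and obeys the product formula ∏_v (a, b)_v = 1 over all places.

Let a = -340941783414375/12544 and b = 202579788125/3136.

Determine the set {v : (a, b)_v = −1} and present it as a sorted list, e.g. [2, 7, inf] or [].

[11, 13]

(a, b) ≡ (-1733303, 9269) mod (ℚ^×)²; places V = {2, 3, 5, 7, 11, 13, 17, 23, 31, ∞}.
(a,b)_31: α=1, u≡17; β=1, v≡20 (mod 31); (17|31)=-1, (20|31)=+1; sign (−1)^1·-1^1·+1^1 = +1.
(a,b)_13: α=1, u≡12; β=1, v≡5 (mod 13); (12|13)=+1, (5|13)=-1; sign (−1)^0·+1^1·-1^1 = -1.
(a,b)_23: α=1, u≡15; β=1, v≡8 (mod 23); (15|23)=-1, (8|23)=+1; sign (−1)^1·-1^1·+1^1 = +1.
(a,b)_17: α=3, u≡14; β=2, v≡13 (mod 17); (14|17)=-1, (13|17)=+1; sign (−1)^0·-1^2·+1^3 = +1.
(a,b)_3: α=2, u≡1; β=0, v≡2 (mod 3); (1|3)=+1, (2|3)=-1; sign (−1)^0·+1^0·-1^2 = +1.
(a,b)_5: α=4, u≡3; β=4, v≡1 (mod 5); (3|5)=-1, (1|5)=+1; sign (−1)^0·-1^4·+1^4 = +1.
(a,b)_7: α=-2, u≡1; β=-2, v≡1 (mod 7); (1|7)=+1, (1|7)=+1; sign (−1)^0·+1^-2·+1^-2 = +1.
(a,b)_∞: sgn(-1733303)=−, sgn(9269)=+, so +1.
(a,b)_11: α=3, u≡6; β=2, v≡2 (mod 11); (6|11)=-1, (2|11)=-1; sign (−1)^0·-1^2·-1^3 = -1.
(a,b)_2: α=-8, β=-6; u≡1, v≡5 (mod 8); ε(u)ε(v)=0·0, αω(v)=-8·1, βω(u)=-6·0; sum ≡ 0  ⇒  +1.
|Ram(-1733303, 9269)| = 2, even; anisotropic at {11, 13}.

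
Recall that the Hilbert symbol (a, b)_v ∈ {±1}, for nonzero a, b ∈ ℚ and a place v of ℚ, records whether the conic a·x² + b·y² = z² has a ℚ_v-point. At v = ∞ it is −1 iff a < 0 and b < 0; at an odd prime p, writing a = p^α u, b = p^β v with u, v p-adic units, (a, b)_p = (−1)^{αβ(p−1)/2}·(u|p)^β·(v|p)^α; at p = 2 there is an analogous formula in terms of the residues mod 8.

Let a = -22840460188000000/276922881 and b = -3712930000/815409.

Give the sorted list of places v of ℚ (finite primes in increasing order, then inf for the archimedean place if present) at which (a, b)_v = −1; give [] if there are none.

[13, inf]

(a, b) ≡ (-7, -13) mod (ℚ^×)²; places V = {2, 3, 5, 7, 13, 43, ∞}.
(a,b)_43: α=-4, u≡9; β=-2, v≡34 (mod 43); (9|43)=+1, (34|43)=-1; sign (−1)^0·+1^-2·-1^-4 = +1.
(a,b)_13: α=8, u≡11; β=5, v≡1 (mod 13); (11|13)=-1, (1|13)=+1; sign (−1)^0·-1^5·+1^8 = -1.
(a,b)_3: α=-4, u≡2; β=-2, v≡2 (mod 3); (2|3)=-1, (2|3)=-1; sign (−1)^0·-1^-2·-1^-4 = +1.
(a,b)_7: α=1, u≡6; β=-2, v≡2 (mod 7); (6|7)=-1, (2|7)=+1; sign (−1)^0·-1^-2·+1^1 = +1.
(a,b)_∞: sgn(-7)=−, sgn(-13)=−, so -1.
(a,b)_5: α=6, u≡3; β=4, v≡3 (mod 5); (3|5)=-1, (3|5)=-1; sign (−1)^0·-1^4·-1^6 = +1.
(a,b)_2: α=8, β=4; u≡1, v≡3 (mod 8); ε(u)ε(v)=0·1, αω(v)=8·1, βω(u)=4·0; sum ≡ 0  ⇒  +1.
|Ram(-7, -13)| = 2, even; anisotropic at {13, ∞}.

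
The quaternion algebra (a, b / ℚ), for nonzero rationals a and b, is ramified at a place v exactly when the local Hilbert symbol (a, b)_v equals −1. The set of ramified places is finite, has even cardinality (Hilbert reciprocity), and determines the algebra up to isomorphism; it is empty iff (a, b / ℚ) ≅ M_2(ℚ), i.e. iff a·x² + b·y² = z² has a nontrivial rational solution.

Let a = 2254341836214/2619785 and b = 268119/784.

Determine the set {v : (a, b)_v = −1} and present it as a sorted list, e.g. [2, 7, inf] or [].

[2, 37]

(a, b) ≡ (1110, 31) mod (ℚ^×)²; places V = {2, 3, 5, 7, 13, 17, 31, 37, ∞}.
(a,b)_∞: sgn(1110)=+, sgn(31)=+, so +1.
(a,b)_3: α=5, u≡1; β=2, v≡1 (mod 3); (1|3)=+1, (1|3)=+1; sign (−1)^0·+1^2·+1^5 = +1.
(a,b)_7: α=-2, u≡1; β=-2, v≡6 (mod 7); (1|7)=+1, (6|7)=-1; sign (−1)^0·+1^-2·-1^-2 = +1.
(a,b)_2: α=1, β=-4; u≡3, v≡7 (mod 8); ε(u)ε(v)=1·1, αω(v)=1·0, βω(u)=-4·1; sum ≡ 1  ⇒  -1.
(a,b)_37: α=-1, u≡27; β=0, v≡13 (mod 37); (27|37)=+1, (13|37)=-1; sign (−1)^0·+1^0·-1^-1 = -1.
(a,b)_13: α=6, u≡5; β=0, v≡5 (mod 13); (5|13)=-1, (5|13)=-1; sign (−1)^0·-1^0·-1^6 = +1.
(a,b)_5: α=-1, u≡2; β=0, v≡1 (mod 5); (2|5)=-1, (1|5)=+1; sign (−1)^0·-1^0·+1^-1 = +1.
(a,b)_31: α=2, u≡25; β=3, v≡1 (mod 31); (25|31)=+1, (1|31)=+1; sign (−1)^0·+1^3·+1^2 = +1.
(a,b)_17: α=-2, u≡3; β=0, v≡6 (mod 17); (3|17)=-1, (6|17)=-1; sign (−1)^0·-1^0·-1^-2 = +1.
(1110, 31 / ℚ) ramifies at {2, 37}: a division algebra.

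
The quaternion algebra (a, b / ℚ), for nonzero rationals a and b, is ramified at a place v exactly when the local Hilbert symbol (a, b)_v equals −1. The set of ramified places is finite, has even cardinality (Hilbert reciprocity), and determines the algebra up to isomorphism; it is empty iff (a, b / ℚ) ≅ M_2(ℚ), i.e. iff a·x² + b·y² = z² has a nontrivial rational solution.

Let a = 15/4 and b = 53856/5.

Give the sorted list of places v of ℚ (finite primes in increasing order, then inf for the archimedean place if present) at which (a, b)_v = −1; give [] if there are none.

Mod squares: a ≡ 15, b ≡ 1870. Check v ∈ {∞, 2, 3, 5, 11, 17}.
v=5: a=5^1·(≡2), b=5^-1·(≡1) mod 5; (2|5)=-1, (1|5)=+1; (−1)^{1·-1·2}·(-1)^-1·(+1)^1 = -1.
v=2: v_2(a)=-2, v_2(b)=5; units ≡ 7, 7 (mod 8); ε·ε+αω+βω = 1·1+-2·0+5·0 ≡ 1  ⇒  (a,b)_2 = -1.
v=∞: 15 > 0 and 1870 > 0  ⇒  (a,b)_∞ = +1.
v=3: a=3^1·(≡2), b=3^2·(≡1) mod 3; (2|3)=-1, (1|3)=+1; (−1)^{1·2·1}·(-1)^2·(+1)^1 = +1.
v=11: a=11^0·(≡1), b=11^1·(≡9) mod 11; (1|11)=+1, (9|11)=+1; (−1)^{0·1·5}·(+1)^1·(+1)^0 = +1.
v=17: a=17^0·(≡8), b=17^1·(≡8) mod 17; (8|17)=+1, (8|17)=+1; (−1)^{0·1·8}·(+1)^1·(+1)^0 = +1.
Ram(15, 1870) = {2, 5}; no ℚ_2-point on the conic.

[2, 5]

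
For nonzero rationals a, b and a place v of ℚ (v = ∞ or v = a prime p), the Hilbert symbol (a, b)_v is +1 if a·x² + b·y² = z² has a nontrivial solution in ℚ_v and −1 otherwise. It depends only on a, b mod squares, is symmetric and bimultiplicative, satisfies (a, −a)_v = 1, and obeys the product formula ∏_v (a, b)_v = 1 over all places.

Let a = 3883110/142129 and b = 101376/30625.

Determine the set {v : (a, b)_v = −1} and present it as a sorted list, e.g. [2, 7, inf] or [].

[3, 11]

(a, b) ≡ (2310, 11) mod (ℚ^×)²; places V = {2, 3, 5, 7, 11, 13, 29, 41, ∞}.
(a,b)_3: α=1, u≡2; β=2, v≡2 (mod 3); (2|3)=-1, (2|3)=-1; sign (−1)^0·-1^2·-1^1 = -1.
(a,b)_2: α=1, β=10; u≡3, v≡3 (mod 8); ε(u)ε(v)=1·1, αω(v)=1·1, βω(u)=10·1; sum ≡ 0  ⇒  +1.
(a,b)_∞: sgn(2310)=+, sgn(11)=+, so +1.
(a,b)_11: α=1, u≡1; β=1, v≡9 (mod 11); (1|11)=+1, (9|11)=+1; sign (−1)^1·+1^1·+1^1 = -1.
(a,b)_7: α=1, u≡1; β=-2, v≡1 (mod 7); (1|7)=+1, (1|7)=+1; sign (−1)^0·+1^-2·+1^1 = +1.
(a,b)_5: α=1, u≡3; β=-4, v≡4 (mod 5); (3|5)=-1, (4|5)=+1; sign (−1)^0·-1^-4·+1^1 = +1.
(a,b)_41: α=2, u≡22; β=0, v≡29 (mod 41); (22|41)=-1, (29|41)=-1; sign (−1)^0·-1^0·-1^2 = +1.
(a,b)_13: α=-2, u≡4; β=0, v≡8 (mod 13); (4|13)=+1, (8|13)=-1; sign (−1)^0·+1^0·-1^-2 = +1.
(a,b)_29: α=-2, u≡27; β=0, v≡21 (mod 29); (27|29)=-1, (21|29)=-1; sign (−1)^0·-1^0·-1^-2 = +1.
|Ram(2310, 11)| = 2, even; anisotropic at {3, 11}.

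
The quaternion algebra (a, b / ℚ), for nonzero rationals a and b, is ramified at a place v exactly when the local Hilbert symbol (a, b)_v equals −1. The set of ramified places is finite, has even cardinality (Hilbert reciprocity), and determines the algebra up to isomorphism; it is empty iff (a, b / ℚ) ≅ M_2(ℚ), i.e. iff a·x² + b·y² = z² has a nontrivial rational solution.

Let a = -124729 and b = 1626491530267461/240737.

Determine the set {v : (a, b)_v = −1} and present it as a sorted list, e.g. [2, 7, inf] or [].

[23, 29]

(a, b) ≡ (-124729, 493) mod (ℚ^×)²; places V = {2, 3, 7, 11, 13, 17, 23, 29, ∞}.
(a,b)_13: α=0, u≡6; β=2, v≡1 (mod 13); (6|13)=-1, (1|13)=+1; sign (−1)^0·-1^2·+1^0 = +1.
(a,b)_29: α=1, u≡20; β=1, v≡19 (mod 29); (20|29)=+1, (19|29)=-1; sign (−1)^0·+1^1·-1^1 = -1.
(a,b)_23: α=1, u≡5; β=4, v≡14 (mod 23); (5|23)=-1, (14|23)=-1; sign (−1)^0·-1^4·-1^1 = -1.
(a,b)_7: α=0, u≡4; β=-2, v≡3 (mod 7); (4|7)=+1, (3|7)=-1; sign (−1)^0·+1^-2·-1^0 = +1.
(a,b)_11: α=1, u≡2; β=4, v≡1 (mod 11); (2|11)=-1, (1|11)=+1; sign (−1)^0·-1^4·+1^1 = +1.
(a,b)_∞: sgn(-124729)=−, sgn(493)=+, so +1.
(a,b)_2: α=0, β=0; u≡7, v≡5 (mod 8); ε(u)ε(v)=1·0, αω(v)=0·1, βω(u)=0·0; sum ≡ 0  ⇒  +1.
(a,b)_3: α=0, u≡2; β=4, v≡1 (mod 3); (2|3)=-1, (1|3)=+1; sign (−1)^0·-1^4·+1^0 = +1.
(a,b)_17: α=1, u≡7; β=-3, v≡7 (mod 17); (7|17)=-1, (7|17)=-1; sign (−1)^0·-1^-3·-1^1 = +1.
|Ram(-124729, 493)| = 2, even; anisotropic at {23, 29}.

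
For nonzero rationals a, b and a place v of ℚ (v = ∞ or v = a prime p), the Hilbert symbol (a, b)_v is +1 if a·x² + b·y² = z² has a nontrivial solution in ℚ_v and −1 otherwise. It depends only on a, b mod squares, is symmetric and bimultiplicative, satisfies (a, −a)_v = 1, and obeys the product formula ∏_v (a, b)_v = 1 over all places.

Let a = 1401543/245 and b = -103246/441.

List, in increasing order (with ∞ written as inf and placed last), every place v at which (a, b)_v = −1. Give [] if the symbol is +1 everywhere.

[2, 11]

(a, b) ≡ (715, -286) mod (ℚ^×)²; places V = {2, 3, 5, 7, 11, 13, 19, ∞}.
(a,b)_5: α=-1, u≡2; β=0, v≡4 (mod 5); (2|5)=-1, (4|5)=+1; sign (−1)^0·-1^0·+1^-1 = +1.
(a,b)_19: α=0, u≡15; β=2, v≡14 (mod 19); (15|19)=-1, (14|19)=-1; sign (−1)^0·-1^2·-1^0 = +1.
(a,b)_3: α=4, u≡1; β=-2, v≡2 (mod 3); (1|3)=+1, (2|3)=-1; sign (−1)^0·+1^-2·-1^4 = +1.
(a,b)_2: α=0, β=1; u≡3, v≡1 (mod 8); ε(u)ε(v)=1·0, αω(v)=0·0, βω(u)=1·1; sum ≡ 1  ⇒  -1.
(a,b)_∞: sgn(715)=+, sgn(-286)=−, so +1.
(a,b)_7: α=-2, u≡2; β=-2, v≡2 (mod 7); (2|7)=+1, (2|7)=+1; sign (−1)^0·+1^-2·+1^-2 = +1.
(a,b)_11: α=3, u≡10; β=1, v≡8 (mod 11); (10|11)=-1, (8|11)=-1; sign (−1)^1·-1^1·-1^3 = -1.
(a,b)_13: α=1, u≡12; β=1, v≡12 (mod 13); (12|13)=+1, (12|13)=+1; sign (−1)^0·+1^1·+1^1 = +1.
(715, -286 / ℚ) ramifies at {2, 11}: a division algebra.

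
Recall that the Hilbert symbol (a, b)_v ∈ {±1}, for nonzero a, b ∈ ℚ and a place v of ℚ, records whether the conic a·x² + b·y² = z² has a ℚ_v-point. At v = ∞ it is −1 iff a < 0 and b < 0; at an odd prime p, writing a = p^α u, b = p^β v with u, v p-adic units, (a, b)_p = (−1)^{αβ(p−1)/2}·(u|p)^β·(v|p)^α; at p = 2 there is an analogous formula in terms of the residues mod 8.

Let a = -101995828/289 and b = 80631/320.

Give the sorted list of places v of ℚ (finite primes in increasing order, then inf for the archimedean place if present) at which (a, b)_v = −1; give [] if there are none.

(a, b) ≡ (-25498957, 155) mod (ℚ^×)²; places V = {2, 3, 5, 11, 17, 31, 37, 43, 47, ∞}.
(a,b)_37: α=1, u≡10; β=0, v≡25 (mod 37); (10|37)=+1, (25|37)=+1; sign (−1)^0·+1^0·+1^1 = +1.
(a,b)_17: α=-2, u≡7; β=2, v≡9 (mod 17); (7|17)=-1, (9|17)=+1; sign (−1)^0·-1^2·+1^-2 = +1.
(a,b)_∞: sgn(-25498957)=−, sgn(155)=+, so +1.
(a,b)_11: α=1, u≡1; β=0, v≡1 (mod 11); (1|11)=+1, (1|11)=+1; sign (−1)^0·+1^0·+1^1 = +1.
(a,b)_2: α=2, β=-6; u≡3, v≡3 (mod 8); ε(u)ε(v)=1·1, αω(v)=2·1, βω(u)=-6·1; sum ≡ 1  ⇒  -1.
(a,b)_5: α=0, u≡3; β=-1, v≡4 (mod 5); (3|5)=-1, (4|5)=+1; sign (−1)^0·-1^-1·+1^0 = -1.
(a,b)_43: α=1, u≡24; β=0, v≡32 (mod 43); (24|43)=+1, (32|43)=-1; sign (−1)^0·+1^0·-1^1 = -1.
(a,b)_3: α=0, u≡2; β=2, v≡2 (mod 3); (2|3)=-1, (2|3)=-1; sign (−1)^0·-1^2·-1^0 = +1.
(a,b)_47: α=1, u≡1; β=0, v≡18 (mod 47); (1|47)=+1, (18|47)=+1; sign (−1)^0·+1^0·+1^1 = +1.
(a,b)_31: α=1, u≡9; β=1, v≡9 (mod 31); (9|31)=+1, (9|31)=+1; sign (−1)^1·+1^1·+1^1 = -1.
|Ram(-25498957, 155)| = 4, even; anisotropic at {2, 5, 31, 43}.

[2, 5, 31, 43]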